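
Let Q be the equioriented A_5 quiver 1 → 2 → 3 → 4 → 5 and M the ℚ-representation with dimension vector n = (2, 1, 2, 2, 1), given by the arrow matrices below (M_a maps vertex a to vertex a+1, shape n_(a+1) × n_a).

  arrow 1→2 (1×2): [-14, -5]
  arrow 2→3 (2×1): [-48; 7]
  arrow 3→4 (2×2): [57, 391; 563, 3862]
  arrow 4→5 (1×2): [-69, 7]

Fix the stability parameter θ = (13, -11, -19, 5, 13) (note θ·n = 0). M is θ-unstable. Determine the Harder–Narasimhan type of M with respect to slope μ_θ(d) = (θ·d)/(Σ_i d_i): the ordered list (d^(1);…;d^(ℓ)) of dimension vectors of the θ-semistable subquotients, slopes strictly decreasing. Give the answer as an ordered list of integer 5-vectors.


Interval decomposition of M: I[1,1], I[1,5], I[3,4].
HN type (ℓ=4): μ^(1)=13; μ^(2)=5; μ^(3)=-17/3; μ^(4)=-19

((1, 0, 0, 0, 1); (0, 0, 0, 2, 0); (1, 1, 1, 0, 0); (0, 0, 1, 0, 0))


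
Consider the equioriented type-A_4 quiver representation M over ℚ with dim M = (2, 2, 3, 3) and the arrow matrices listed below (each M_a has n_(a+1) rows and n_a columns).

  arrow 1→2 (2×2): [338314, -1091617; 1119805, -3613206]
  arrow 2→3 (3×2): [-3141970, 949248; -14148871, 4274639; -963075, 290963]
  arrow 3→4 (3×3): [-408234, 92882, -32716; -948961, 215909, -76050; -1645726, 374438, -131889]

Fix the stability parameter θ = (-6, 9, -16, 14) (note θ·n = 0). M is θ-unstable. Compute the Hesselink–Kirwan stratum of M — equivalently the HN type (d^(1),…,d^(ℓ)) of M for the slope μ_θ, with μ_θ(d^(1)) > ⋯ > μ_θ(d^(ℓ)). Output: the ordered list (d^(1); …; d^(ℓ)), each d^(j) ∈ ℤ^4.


Barcode: M ≅ I[1,4]^2, I[3,3], I[4,4]. HN layers by μ_θ (4 steps, strictly decreasing):
  μ^(1)=14; μ^(2)=-7/2; μ^(3)=-6; μ^(4)=-16

((0, 0, 0, 3); (0, 2, 2, 0); (2, 0, 0, 0); (0, 0, 1, 0))


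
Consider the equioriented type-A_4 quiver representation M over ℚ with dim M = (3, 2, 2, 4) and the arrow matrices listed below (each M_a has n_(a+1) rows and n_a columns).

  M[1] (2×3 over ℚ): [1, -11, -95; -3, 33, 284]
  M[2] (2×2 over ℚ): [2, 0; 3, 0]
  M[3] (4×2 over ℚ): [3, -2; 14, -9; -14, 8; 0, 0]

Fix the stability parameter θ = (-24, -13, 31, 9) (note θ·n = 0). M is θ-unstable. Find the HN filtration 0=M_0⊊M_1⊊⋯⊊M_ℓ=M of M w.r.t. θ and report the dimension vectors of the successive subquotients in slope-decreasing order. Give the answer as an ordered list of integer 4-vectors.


Via rank(M_{q-1}∘⋯∘M_p): M ≅ I[1,1], I[1,2], I[1,4], I[3,4], I[4,4]^2.
μ_θ-semistable layers: μ^(1)=20; μ^(2)=9; μ^(3)=-13; μ^(4)=-24

((0, 0, 2, 2); (0, 0, 0, 2); (0, 2, 0, 0); (3, 0, 0, 0))


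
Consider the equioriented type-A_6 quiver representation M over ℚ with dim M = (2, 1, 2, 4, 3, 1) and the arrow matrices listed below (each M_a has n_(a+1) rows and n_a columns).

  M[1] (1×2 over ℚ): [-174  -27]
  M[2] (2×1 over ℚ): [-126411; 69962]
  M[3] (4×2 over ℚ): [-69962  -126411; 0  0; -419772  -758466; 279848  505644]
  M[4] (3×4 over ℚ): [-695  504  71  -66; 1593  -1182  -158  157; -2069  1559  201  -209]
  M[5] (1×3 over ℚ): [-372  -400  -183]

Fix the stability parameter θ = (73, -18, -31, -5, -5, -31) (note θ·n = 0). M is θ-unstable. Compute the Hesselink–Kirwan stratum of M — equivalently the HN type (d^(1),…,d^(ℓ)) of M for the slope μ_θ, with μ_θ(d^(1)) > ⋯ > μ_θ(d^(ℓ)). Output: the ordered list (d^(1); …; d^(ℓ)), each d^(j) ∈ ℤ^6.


Barcode: M ≅ I[1,1], I[1,3], I[3,6], I[4,4], I[4,5]^2. HN layers by μ_θ (5 steps, strictly decreasing):
  μ^(1)=73; μ^(2)=8; μ^(3)=-5; μ^(4)=-41/3; μ^(5)=-31

((1, 0, 0, 0, 0, 0); (1, 1, 1, 0, 0, 0); (0, 0, 0, 3, 2, 0); (0, 0, 0, 1, 1, 1); (0, 0, 1, 0, 0, 0))


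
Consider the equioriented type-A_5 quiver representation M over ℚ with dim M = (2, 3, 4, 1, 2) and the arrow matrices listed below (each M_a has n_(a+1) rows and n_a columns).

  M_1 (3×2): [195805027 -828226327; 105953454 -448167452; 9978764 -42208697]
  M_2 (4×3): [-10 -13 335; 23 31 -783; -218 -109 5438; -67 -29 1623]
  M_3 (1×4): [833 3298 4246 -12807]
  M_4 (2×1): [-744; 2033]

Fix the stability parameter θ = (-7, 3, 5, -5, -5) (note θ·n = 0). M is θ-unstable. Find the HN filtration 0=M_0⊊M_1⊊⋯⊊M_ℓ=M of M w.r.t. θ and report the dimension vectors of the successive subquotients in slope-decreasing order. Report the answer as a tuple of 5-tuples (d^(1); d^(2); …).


Barcode: M ≅ I[1,3], I[1,5], I[2,3], I[3,3], I[5,5]. HN layers by μ_θ (5 steps, strictly decreasing):
  μ^(1)=5; μ^(2)=3; μ^(3)=-1/2; μ^(4)=-5; μ^(5)=-7

((0, 0, 3, 0, 0); (0, 2, 0, 0, 0); (0, 1, 1, 1, 1); (0, 0, 0, 0, 1); (2, 0, 0, 0, 0))


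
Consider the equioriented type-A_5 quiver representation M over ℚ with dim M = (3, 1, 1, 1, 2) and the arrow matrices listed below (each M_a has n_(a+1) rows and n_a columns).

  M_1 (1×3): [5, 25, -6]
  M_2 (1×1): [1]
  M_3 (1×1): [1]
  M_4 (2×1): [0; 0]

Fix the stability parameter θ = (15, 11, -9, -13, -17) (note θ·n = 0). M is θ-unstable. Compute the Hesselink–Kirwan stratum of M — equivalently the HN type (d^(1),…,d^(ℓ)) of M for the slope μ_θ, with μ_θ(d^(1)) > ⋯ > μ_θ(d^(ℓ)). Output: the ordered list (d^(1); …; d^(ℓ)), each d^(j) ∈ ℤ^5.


Via rank(M_{q-1}∘⋯∘M_p): M ≅ I[1,1]^2, I[1,4], I[5,5]^2.
μ_θ-semistable layers: μ^(1)=15; μ^(2)=1; μ^(3)=-17

((2, 0, 0, 0, 0); (1, 1, 1, 1, 0); (0, 0, 0, 0, 2))


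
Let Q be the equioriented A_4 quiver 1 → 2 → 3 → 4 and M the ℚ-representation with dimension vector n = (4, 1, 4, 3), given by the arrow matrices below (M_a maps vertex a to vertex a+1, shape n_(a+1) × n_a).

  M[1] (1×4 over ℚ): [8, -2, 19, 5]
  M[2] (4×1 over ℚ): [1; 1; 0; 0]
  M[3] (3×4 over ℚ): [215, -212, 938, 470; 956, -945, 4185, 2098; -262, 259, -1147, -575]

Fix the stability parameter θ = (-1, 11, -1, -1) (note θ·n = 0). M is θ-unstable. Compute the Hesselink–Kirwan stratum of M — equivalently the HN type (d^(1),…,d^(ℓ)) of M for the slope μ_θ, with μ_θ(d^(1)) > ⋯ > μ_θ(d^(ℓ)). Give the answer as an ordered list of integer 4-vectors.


Interval decomposition of M: I[1,1]^3, I[1,4], I[3,3], I[3,4]^2.
HN type (ℓ=2): μ^(1)=3; μ^(2)=-1

((0, 1, 1, 1); (4, 0, 3, 2))


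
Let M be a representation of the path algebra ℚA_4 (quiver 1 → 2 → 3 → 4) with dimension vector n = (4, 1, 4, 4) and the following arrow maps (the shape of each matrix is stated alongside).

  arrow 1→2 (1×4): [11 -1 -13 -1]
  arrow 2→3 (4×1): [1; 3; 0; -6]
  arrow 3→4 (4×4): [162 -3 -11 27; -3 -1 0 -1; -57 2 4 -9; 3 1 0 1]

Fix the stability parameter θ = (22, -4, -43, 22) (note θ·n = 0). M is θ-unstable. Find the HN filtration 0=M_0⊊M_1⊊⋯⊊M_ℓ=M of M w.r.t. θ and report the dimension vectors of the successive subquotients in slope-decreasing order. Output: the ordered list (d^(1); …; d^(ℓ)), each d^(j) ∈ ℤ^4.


Interval decomposition of M: I[1,1]^3, I[1,4], I[3,3], I[3,4]^2, I[4,4].
HN type (ℓ=3): μ^(1)=22; μ^(2)=-25/3; μ^(3)=-43

((3, 0, 0, 4); (1, 1, 1, 0); (0, 0, 3, 0))


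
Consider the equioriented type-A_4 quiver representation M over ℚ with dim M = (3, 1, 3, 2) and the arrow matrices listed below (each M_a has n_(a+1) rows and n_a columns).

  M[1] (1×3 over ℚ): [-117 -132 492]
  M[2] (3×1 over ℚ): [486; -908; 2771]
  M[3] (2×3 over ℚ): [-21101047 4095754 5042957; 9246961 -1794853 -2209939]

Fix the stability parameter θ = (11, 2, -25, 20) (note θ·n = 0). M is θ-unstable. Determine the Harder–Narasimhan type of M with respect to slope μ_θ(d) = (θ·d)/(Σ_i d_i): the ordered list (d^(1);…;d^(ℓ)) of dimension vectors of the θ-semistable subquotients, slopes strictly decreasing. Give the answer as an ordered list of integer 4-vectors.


Barcode: M ≅ I[1,1]^2, I[1,4], I[3,3], I[3,4]. HN layers by μ_θ (4 steps, strictly decreasing):
  μ^(1)=20; μ^(2)=11; μ^(3)=-4; μ^(4)=-25

((0, 0, 0, 2); (2, 0, 0, 0); (1, 1, 1, 0); (0, 0, 2, 0))


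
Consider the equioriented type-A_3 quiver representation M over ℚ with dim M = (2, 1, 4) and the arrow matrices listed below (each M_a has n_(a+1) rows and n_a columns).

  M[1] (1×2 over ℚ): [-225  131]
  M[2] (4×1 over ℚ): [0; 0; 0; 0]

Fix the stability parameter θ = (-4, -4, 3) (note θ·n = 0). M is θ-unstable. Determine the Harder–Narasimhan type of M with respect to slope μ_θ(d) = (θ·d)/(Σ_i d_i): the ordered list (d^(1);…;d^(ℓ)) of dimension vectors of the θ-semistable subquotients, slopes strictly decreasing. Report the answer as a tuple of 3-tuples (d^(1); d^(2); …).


Interval decomposition of M: I[1,1], I[1,2], I[3,3]^4.
HN type (ℓ=2): μ^(1)=3; μ^(2)=-4

((0, 0, 4); (2, 1, 0))


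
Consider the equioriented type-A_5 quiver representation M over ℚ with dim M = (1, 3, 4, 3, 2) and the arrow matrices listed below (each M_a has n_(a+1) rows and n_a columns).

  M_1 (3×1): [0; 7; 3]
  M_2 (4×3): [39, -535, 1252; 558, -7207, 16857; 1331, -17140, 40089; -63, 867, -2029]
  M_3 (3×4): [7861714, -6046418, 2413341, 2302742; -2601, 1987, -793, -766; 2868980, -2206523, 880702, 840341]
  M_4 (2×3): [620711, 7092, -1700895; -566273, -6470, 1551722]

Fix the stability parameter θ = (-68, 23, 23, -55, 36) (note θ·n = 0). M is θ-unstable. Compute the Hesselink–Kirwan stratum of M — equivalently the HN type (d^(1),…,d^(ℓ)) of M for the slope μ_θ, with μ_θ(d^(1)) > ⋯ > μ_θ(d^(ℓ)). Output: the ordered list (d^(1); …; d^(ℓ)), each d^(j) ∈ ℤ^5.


Via rank(M_{q-1}∘⋯∘M_p): M ≅ I[1,5], I[2,4], I[2,5], I[3,3].
μ_θ-semistable layers: μ^(1)=36; μ^(2)=23; μ^(3)=-3; μ^(4)=-68

((0, 0, 0, 0, 2); (0, 0, 1, 0, 0); (0, 3, 3, 3, 0); (1, 0, 0, 0, 0))


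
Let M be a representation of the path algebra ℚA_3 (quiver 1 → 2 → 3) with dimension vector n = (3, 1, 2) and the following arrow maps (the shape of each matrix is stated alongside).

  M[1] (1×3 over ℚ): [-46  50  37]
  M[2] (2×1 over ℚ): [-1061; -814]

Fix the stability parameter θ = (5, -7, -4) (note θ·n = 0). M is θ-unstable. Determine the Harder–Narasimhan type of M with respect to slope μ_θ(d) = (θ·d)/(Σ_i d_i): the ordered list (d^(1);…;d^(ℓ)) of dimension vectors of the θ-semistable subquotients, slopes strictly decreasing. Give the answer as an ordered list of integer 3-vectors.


Via rank(M_{q-1}∘⋯∘M_p): M ≅ I[1,1]^2, I[1,3], I[3,3].
μ_θ-semistable layers: μ^(1)=5; μ^(2)=-2; μ^(3)=-4

((2, 0, 0); (1, 1, 1); (0, 0, 1))


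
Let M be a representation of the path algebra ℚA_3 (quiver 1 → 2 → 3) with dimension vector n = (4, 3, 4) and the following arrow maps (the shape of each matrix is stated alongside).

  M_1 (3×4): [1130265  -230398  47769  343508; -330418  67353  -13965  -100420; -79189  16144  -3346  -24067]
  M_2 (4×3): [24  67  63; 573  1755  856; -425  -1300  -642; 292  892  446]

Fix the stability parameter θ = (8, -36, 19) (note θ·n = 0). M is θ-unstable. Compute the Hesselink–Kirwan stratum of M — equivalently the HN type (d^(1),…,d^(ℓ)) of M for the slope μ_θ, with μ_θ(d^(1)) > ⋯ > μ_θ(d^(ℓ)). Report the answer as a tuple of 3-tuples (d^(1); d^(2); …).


Via rank(M_{q-1}∘⋯∘M_p): M ≅ I[1,1], I[1,3]^3, I[3,3].
μ_θ-semistable layers: μ^(1)=19; μ^(2)=8; μ^(3)=-14

((0, 0, 4); (1, 0, 0); (3, 3, 0))


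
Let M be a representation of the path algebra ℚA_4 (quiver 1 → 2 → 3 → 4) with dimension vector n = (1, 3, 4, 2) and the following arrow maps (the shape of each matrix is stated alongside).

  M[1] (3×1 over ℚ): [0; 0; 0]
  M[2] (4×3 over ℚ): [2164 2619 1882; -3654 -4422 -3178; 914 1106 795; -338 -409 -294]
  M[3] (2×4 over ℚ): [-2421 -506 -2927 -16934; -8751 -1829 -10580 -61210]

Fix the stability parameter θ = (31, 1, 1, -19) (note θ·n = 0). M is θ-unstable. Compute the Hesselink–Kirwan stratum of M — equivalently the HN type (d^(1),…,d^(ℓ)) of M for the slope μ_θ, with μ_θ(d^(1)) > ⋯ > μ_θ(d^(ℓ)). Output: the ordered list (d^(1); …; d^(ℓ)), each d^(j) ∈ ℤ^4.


Interval decomposition of M: I[1,1], I[2,3], I[2,4]^2, I[3,3].
HN type (ℓ=3): μ^(1)=31; μ^(2)=1; μ^(3)=-17/3

((1, 0, 0, 0); (0, 1, 2, 0); (0, 2, 2, 2))


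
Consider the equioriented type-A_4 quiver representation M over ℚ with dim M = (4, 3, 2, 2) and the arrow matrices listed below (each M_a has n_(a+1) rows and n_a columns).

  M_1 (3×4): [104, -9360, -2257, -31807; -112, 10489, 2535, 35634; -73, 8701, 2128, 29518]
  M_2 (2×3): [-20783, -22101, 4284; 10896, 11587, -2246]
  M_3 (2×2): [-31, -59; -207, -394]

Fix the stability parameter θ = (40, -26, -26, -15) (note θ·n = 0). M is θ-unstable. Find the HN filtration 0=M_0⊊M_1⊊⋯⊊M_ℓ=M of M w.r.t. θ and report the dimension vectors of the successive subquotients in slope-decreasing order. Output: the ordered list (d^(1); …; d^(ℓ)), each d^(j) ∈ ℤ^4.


Interval decomposition of M: I[1,1], I[1,2], I[1,4]^2.
HN type (ℓ=3): μ^(1)=40; μ^(2)=7; μ^(3)=-27/4

((1, 0, 0, 0); (1, 1, 0, 0); (2, 2, 2, 2))


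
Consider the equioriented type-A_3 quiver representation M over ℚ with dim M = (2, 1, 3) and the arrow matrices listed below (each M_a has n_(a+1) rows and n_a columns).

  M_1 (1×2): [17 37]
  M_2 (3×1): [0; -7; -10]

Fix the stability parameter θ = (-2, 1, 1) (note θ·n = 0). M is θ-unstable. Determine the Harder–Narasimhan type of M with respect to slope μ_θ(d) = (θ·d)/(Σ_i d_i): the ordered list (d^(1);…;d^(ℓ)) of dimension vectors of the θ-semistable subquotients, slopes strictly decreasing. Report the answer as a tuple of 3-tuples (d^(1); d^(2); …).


Via rank(M_{q-1}∘⋯∘M_p): M ≅ I[1,1], I[1,3], I[3,3]^2.
μ_θ-semistable layers: μ^(1)=1; μ^(2)=-2

((0, 1, 3); (2, 0, 0))


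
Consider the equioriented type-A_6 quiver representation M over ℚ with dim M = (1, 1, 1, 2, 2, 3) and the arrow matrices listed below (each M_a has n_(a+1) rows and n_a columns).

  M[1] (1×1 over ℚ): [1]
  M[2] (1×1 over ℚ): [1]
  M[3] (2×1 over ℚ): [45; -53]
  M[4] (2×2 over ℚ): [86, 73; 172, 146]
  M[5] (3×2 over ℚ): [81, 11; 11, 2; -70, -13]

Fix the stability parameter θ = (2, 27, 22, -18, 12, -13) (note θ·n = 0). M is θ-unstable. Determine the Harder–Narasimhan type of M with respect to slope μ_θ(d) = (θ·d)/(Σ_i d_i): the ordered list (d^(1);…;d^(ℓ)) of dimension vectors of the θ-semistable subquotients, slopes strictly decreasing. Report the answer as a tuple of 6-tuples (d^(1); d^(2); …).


Via rank(M_{q-1}∘⋯∘M_p): M ≅ I[1,6], I[4,4], I[5,6], I[6,6].
μ_θ-semistable layers: μ^(1)=6; μ^(2)=2; μ^(3)=-1/2; μ^(4)=-13; μ^(5)=-18

((0, 1, 1, 1, 1, 1); (1, 0, 0, 0, 0, 0); (0, 0, 0, 0, 1, 1); (0, 0, 0, 0, 0, 1); (0, 0, 0, 1, 0, 0))


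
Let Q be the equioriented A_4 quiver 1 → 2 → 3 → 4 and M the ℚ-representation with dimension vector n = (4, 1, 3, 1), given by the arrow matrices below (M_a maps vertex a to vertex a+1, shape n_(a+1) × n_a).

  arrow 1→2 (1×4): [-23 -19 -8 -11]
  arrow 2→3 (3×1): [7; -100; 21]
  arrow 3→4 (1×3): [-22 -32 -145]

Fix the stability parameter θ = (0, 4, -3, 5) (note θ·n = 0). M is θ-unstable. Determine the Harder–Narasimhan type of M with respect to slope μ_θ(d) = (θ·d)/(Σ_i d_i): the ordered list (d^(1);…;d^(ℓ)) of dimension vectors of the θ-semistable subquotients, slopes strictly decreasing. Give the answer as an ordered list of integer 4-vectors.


Barcode: M ≅ I[1,1]^3, I[1,4], I[3,3]^2. HN layers by μ_θ (4 steps, strictly decreasing):
  μ^(1)=5; μ^(2)=1/2; μ^(3)=0; μ^(4)=-3

((0, 0, 0, 1); (0, 1, 1, 0); (4, 0, 0, 0); (0, 0, 2, 0))


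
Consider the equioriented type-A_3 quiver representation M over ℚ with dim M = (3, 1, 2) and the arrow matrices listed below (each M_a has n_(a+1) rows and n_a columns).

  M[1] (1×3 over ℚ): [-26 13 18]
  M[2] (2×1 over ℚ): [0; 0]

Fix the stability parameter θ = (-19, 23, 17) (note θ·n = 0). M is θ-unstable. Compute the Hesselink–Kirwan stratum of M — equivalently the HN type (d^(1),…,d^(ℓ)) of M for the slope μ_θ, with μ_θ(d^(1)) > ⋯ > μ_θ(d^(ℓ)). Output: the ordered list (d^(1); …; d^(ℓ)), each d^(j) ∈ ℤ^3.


Barcode: M ≅ I[1,1]^2, I[1,2], I[3,3]^2. HN layers by μ_θ (3 steps, strictly decreasing):
  μ^(1)=23; μ^(2)=17; μ^(3)=-19

((0, 1, 0); (0, 0, 2); (3, 0, 0))


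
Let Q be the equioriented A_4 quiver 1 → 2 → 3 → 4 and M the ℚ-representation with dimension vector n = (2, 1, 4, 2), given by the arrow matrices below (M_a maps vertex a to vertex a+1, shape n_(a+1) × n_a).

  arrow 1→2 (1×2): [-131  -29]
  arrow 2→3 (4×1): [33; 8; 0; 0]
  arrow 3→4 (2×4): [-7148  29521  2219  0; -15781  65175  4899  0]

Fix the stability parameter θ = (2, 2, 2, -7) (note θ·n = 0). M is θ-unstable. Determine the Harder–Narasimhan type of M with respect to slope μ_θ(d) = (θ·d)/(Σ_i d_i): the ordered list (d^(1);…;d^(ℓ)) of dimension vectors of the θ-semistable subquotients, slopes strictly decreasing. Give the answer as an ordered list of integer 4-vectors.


Via rank(M_{q-1}∘⋯∘M_p): M ≅ I[1,1], I[1,4], I[3,3]^2, I[3,4].
μ_θ-semistable layers: μ^(1)=2; μ^(2)=-1/4; μ^(3)=-5/2

((1, 0, 2, 0); (1, 1, 1, 1); (0, 0, 1, 1))


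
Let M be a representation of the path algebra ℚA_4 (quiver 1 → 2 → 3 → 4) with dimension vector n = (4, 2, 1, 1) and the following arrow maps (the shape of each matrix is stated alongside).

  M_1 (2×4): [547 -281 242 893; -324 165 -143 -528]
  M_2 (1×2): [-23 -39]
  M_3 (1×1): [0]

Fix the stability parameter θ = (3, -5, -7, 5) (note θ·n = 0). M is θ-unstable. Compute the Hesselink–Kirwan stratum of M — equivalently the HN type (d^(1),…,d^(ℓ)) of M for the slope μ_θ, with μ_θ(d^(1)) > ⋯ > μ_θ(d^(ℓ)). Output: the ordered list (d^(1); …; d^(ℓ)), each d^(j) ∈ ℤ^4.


Interval decomposition of M: I[1,1]^2, I[1,2], I[1,3], I[4,4].
HN type (ℓ=4): μ^(1)=5; μ^(2)=3; μ^(3)=-1; μ^(4)=-3

((0, 0, 0, 1); (2, 0, 0, 0); (1, 1, 0, 0); (1, 1, 1, 0))


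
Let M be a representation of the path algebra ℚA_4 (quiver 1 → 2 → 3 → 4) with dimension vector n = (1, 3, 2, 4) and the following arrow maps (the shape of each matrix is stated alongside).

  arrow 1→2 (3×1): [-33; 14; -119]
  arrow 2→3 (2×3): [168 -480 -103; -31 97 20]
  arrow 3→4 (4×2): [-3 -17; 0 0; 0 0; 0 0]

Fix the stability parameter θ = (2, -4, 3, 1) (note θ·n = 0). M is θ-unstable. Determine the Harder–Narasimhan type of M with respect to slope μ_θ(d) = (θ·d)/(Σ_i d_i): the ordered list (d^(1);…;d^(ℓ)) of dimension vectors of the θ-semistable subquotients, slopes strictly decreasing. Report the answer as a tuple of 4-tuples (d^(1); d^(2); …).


Via rank(M_{q-1}∘⋯∘M_p): M ≅ I[1,4], I[2,2], I[2,3], I[4,4]^3.
μ_θ-semistable layers: μ^(1)=3; μ^(2)=2; μ^(3)=1; μ^(4)=-1; μ^(5)=-4

((0, 0, 1, 0); (0, 0, 1, 1); (0, 0, 0, 3); (1, 1, 0, 0); (0, 2, 0, 0))


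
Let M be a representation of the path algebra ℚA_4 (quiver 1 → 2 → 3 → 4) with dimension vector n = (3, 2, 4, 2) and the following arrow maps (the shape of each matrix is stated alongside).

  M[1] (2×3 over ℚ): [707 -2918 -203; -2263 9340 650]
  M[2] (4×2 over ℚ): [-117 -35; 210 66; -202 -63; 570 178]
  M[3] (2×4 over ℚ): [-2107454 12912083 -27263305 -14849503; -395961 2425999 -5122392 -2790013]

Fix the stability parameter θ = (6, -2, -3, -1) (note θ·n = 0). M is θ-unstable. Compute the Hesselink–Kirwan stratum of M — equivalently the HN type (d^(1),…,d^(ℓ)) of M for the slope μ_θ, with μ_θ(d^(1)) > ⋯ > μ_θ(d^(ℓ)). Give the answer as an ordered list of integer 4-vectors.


Via rank(M_{q-1}∘⋯∘M_p): M ≅ I[1,1], I[1,4]^2, I[3,3]^2.
μ_θ-semistable layers: μ^(1)=6; μ^(2)=0; μ^(3)=-3

((1, 0, 0, 0); (2, 2, 2, 2); (0, 0, 2, 0))


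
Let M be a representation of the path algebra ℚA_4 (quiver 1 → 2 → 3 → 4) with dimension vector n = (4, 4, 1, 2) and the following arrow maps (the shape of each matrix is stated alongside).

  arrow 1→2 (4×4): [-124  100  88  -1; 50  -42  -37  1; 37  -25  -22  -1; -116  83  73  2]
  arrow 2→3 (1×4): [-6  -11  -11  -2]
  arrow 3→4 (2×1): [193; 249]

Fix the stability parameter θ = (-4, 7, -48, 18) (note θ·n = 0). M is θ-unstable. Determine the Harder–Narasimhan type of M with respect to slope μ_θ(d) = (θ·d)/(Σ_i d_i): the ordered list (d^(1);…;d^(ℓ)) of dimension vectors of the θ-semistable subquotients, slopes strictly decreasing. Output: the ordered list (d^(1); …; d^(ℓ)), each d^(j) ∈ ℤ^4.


Interval decomposition of M: I[1,2]^3, I[1,4], I[4,4].
HN type (ℓ=4): μ^(1)=18; μ^(2)=7; μ^(3)=-4; μ^(4)=-15

((0, 0, 0, 2); (0, 3, 0, 0); (3, 0, 0, 0); (1, 1, 1, 0))


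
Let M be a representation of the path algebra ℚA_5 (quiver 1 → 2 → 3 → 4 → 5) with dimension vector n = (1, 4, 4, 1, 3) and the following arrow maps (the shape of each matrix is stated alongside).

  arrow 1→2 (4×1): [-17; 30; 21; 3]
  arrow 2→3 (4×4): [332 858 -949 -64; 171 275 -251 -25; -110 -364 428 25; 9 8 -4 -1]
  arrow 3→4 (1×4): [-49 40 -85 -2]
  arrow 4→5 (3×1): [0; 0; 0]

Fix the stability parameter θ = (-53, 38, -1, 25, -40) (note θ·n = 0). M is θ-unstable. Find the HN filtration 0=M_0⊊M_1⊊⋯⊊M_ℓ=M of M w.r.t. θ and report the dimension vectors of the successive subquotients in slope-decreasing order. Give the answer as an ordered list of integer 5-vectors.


Via rank(M_{q-1}∘⋯∘M_p): M ≅ I[1,3], I[2,3]^2, I[2,4], I[5,5]^3.
μ_θ-semistable layers: μ^(1)=25; μ^(2)=37/2; μ^(3)=-40; μ^(4)=-53

((0, 0, 0, 1, 0); (0, 4, 4, 0, 0); (0, 0, 0, 0, 3); (1, 0, 0, 0, 0))


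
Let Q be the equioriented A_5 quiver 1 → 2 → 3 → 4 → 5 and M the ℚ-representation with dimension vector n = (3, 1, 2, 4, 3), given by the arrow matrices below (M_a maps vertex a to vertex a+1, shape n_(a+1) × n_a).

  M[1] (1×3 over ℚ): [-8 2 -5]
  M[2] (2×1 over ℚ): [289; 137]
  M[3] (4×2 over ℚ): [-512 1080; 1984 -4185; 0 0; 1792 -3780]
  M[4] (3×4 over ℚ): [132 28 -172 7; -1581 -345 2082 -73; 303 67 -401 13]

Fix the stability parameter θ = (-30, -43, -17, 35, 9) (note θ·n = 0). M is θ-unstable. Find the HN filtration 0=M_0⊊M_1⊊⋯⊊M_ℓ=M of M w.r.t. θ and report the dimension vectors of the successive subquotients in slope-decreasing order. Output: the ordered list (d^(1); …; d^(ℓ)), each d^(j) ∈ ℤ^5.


Via rank(M_{q-1}∘⋯∘M_p): M ≅ I[1,1]^2, I[1,5], I[3,3], I[4,4], I[4,5]^2.
μ_θ-semistable layers: μ^(1)=35; μ^(2)=22; μ^(3)=-17; μ^(4)=-30; μ^(5)=-73/2

((0, 0, 0, 1, 0); (0, 0, 0, 3, 3); (0, 0, 2, 0, 0); (2, 0, 0, 0, 0); (1, 1, 0, 0, 0))


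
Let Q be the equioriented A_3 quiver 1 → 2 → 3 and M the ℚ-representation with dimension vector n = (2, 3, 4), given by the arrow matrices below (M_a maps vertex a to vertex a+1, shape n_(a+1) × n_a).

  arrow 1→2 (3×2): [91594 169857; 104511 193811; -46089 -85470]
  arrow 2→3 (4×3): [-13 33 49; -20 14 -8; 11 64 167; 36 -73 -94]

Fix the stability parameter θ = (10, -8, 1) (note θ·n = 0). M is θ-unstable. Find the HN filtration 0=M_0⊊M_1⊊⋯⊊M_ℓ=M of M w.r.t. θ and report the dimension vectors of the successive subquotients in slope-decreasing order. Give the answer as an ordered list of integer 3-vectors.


Via rank(M_{q-1}∘⋯∘M_p): M ≅ I[1,3]^2, I[2,2], I[3,3]^2.
μ_θ-semistable layers: μ^(1)=1; μ^(2)=-8

((2, 2, 4); (0, 1, 0))


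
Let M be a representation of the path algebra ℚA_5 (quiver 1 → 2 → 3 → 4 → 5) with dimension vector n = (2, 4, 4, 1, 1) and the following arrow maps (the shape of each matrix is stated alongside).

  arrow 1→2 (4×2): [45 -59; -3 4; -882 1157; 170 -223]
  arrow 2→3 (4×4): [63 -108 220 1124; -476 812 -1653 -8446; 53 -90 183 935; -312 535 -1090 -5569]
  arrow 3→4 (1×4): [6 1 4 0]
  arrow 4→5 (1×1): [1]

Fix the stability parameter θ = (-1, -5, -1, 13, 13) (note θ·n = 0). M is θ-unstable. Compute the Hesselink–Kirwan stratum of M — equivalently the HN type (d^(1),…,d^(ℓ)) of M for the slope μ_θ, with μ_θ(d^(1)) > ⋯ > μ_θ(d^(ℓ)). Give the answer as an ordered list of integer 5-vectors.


Barcode: M ≅ I[1,3], I[1,5], I[2,3]^2. HN layers by μ_θ (4 steps, strictly decreasing):
  μ^(1)=13; μ^(2)=-1; μ^(3)=-3; μ^(4)=-5

((0, 0, 0, 1, 1); (0, 0, 4, 0, 0); (2, 2, 0, 0, 0); (0, 2, 0, 0, 0))


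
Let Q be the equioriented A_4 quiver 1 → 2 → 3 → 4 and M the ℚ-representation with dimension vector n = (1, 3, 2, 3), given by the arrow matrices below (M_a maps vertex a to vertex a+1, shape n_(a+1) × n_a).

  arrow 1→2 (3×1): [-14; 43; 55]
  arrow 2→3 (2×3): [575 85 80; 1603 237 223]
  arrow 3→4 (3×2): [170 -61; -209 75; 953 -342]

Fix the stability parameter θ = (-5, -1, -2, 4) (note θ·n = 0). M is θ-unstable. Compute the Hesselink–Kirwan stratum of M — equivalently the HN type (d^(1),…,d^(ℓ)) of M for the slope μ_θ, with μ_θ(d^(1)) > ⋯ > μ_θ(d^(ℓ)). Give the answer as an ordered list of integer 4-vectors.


Interval decomposition of M: I[1,4], I[2,2], I[2,4], I[4,4].
HN type (ℓ=4): μ^(1)=4; μ^(2)=-1; μ^(3)=-3/2; μ^(4)=-5

((0, 0, 0, 3); (0, 1, 0, 0); (0, 2, 2, 0); (1, 0, 0, 0))


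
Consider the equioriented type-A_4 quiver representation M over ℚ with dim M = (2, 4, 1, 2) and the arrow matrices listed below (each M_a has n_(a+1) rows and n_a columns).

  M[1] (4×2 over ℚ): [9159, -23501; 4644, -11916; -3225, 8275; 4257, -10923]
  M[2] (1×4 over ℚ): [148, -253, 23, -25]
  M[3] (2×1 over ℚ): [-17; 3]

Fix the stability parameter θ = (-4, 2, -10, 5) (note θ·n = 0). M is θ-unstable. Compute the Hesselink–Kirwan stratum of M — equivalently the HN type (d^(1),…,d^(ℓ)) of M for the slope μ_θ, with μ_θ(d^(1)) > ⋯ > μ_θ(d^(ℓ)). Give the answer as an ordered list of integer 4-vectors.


Interval decomposition of M: I[1,1], I[1,2], I[2,2]^2, I[2,4], I[4,4].
HN type (ℓ=3): μ^(1)=5; μ^(2)=2; μ^(3)=-4

((0, 0, 0, 2); (0, 3, 0, 0); (2, 1, 1, 0))


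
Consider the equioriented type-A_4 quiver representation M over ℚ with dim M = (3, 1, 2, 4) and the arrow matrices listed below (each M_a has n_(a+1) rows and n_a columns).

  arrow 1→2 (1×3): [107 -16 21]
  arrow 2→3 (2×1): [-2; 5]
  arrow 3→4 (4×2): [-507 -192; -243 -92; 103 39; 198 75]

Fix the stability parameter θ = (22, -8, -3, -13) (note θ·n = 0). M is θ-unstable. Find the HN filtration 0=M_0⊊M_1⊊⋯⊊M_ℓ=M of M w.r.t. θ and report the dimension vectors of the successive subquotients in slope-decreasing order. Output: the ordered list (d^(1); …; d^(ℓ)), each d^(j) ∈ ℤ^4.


Barcode: M ≅ I[1,1]^2, I[1,4], I[3,4], I[4,4]^2. HN layers by μ_θ (4 steps, strictly decreasing):
  μ^(1)=22; μ^(2)=-1/2; μ^(3)=-8; μ^(4)=-13

((2, 0, 0, 0); (1, 1, 1, 1); (0, 0, 1, 1); (0, 0, 0, 2))


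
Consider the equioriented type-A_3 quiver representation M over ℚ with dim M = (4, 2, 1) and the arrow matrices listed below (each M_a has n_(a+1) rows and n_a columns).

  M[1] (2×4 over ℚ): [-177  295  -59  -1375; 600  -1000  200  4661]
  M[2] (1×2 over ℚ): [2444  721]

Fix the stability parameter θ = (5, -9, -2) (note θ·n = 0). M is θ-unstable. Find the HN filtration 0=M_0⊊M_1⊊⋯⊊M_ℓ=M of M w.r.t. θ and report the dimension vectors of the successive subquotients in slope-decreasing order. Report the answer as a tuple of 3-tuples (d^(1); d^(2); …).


Via rank(M_{q-1}∘⋯∘M_p): M ≅ I[1,1]^2, I[1,2], I[1,3].
μ_θ-semistable layers: μ^(1)=5; μ^(2)=-2

((2, 0, 0); (2, 2, 1))


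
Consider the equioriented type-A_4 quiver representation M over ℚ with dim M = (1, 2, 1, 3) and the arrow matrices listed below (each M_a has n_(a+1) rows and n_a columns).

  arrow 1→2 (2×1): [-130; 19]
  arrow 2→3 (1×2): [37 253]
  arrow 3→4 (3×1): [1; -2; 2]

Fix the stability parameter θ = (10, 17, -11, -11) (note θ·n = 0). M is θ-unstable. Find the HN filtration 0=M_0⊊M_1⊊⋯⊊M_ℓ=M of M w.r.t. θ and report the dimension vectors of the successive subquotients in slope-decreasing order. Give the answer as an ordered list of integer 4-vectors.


Barcode: M ≅ I[1,4], I[2,2], I[4,4]^2. HN layers by μ_θ (3 steps, strictly decreasing):
  μ^(1)=17; μ^(2)=5/4; μ^(3)=-11

((0, 1, 0, 0); (1, 1, 1, 1); (0, 0, 0, 2))


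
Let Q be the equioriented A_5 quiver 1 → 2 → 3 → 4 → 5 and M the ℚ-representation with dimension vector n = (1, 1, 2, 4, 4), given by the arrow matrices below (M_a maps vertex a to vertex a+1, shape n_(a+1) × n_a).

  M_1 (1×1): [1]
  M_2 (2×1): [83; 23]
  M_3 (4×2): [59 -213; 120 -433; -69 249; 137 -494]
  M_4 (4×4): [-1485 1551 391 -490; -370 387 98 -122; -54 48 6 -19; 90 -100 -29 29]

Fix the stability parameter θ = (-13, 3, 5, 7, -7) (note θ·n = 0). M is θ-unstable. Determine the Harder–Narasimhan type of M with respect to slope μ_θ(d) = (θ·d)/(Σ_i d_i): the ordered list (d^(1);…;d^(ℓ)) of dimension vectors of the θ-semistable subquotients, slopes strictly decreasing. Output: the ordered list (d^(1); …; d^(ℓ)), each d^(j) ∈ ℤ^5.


Via rank(M_{q-1}∘⋯∘M_p): M ≅ I[1,5], I[3,5], I[4,5]^2.
μ_θ-semistable layers: μ^(1)=2; μ^(2)=5/3; μ^(3)=0; μ^(4)=-13

((0, 1, 1, 1, 1); (0, 0, 1, 1, 1); (0, 0, 0, 2, 2); (1, 0, 0, 0, 0))


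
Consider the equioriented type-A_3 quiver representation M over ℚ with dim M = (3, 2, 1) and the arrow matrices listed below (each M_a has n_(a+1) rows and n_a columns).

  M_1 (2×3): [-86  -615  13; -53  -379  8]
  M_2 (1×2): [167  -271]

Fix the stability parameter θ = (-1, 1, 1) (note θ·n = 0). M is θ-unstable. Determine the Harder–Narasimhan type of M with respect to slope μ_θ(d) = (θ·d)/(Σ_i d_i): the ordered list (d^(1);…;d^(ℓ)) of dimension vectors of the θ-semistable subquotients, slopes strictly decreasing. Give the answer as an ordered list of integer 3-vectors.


Barcode: M ≅ I[1,1], I[1,2], I[1,3]. HN layers by μ_θ (2 steps, strictly decreasing):
  μ^(1)=1; μ^(2)=-1

((0, 2, 1); (3, 0, 0))


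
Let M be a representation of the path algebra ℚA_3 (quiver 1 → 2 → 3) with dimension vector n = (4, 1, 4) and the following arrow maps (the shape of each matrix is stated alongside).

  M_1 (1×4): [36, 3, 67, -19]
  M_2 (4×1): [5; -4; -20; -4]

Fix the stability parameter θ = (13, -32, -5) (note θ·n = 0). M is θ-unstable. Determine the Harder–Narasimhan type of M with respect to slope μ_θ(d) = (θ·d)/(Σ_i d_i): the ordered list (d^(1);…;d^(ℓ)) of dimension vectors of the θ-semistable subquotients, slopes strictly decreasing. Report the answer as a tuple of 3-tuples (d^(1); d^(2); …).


Via rank(M_{q-1}∘⋯∘M_p): M ≅ I[1,1]^3, I[1,3], I[3,3]^3.
μ_θ-semistable layers: μ^(1)=13; μ^(2)=-5; μ^(3)=-19/2

((3, 0, 0); (0, 0, 4); (1, 1, 0))


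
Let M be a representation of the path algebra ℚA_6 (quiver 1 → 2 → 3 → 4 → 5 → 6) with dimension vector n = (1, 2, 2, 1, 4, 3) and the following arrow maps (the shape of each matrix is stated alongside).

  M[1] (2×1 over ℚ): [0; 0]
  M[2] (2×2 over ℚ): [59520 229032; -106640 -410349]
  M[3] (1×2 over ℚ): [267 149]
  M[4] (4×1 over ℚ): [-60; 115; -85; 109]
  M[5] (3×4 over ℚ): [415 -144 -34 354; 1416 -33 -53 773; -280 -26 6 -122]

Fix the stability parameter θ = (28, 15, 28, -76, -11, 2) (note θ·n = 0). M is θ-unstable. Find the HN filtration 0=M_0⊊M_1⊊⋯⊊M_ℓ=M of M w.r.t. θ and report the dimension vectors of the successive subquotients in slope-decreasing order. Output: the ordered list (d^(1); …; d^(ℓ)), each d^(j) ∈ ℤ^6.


Barcode: M ≅ I[1,1], I[2,2], I[2,6], I[3,3], I[5,5], I[5,6]^2. HN layers by μ_θ (4 steps, strictly decreasing):
  μ^(1)=28; μ^(2)=15; μ^(3)=2; μ^(4)=-11

((1, 0, 1, 0, 0, 0); (0, 1, 0, 0, 0, 0); (0, 0, 0, 0, 0, 3); (0, 1, 1, 1, 4, 0))


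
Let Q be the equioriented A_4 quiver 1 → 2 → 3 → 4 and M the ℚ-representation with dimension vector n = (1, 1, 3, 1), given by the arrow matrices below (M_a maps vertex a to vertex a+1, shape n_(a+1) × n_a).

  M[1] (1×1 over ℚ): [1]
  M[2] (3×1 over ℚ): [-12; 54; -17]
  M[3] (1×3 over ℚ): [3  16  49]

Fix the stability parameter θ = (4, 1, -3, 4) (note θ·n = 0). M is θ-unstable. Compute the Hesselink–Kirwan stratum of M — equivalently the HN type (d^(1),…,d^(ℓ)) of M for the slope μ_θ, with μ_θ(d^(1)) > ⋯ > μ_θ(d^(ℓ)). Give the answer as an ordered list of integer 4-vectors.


Barcode: M ≅ I[1,4], I[3,3]^2. HN layers by μ_θ (3 steps, strictly decreasing):
  μ^(1)=4; μ^(2)=2/3; μ^(3)=-3

((0, 0, 0, 1); (1, 1, 1, 0); (0, 0, 2, 0))


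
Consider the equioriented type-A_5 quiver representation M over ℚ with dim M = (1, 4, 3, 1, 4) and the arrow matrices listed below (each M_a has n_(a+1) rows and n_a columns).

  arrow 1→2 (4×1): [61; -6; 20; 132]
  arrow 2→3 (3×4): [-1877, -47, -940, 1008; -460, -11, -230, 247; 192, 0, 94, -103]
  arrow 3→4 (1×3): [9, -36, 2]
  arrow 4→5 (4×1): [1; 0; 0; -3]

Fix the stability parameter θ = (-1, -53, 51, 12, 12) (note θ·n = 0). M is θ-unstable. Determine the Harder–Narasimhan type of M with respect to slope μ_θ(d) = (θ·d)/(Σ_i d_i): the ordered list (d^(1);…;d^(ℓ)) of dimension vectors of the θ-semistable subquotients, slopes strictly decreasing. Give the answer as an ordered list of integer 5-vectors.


Barcode: M ≅ I[1,5], I[2,2], I[2,3]^2, I[5,5]^3. HN layers by μ_θ (5 steps, strictly decreasing):
  μ^(1)=51; μ^(2)=25; μ^(3)=12; μ^(4)=-27; μ^(5)=-53

((0, 0, 2, 0, 0); (0, 0, 1, 1, 1); (0, 0, 0, 0, 3); (1, 1, 0, 0, 0); (0, 3, 0, 0, 0))


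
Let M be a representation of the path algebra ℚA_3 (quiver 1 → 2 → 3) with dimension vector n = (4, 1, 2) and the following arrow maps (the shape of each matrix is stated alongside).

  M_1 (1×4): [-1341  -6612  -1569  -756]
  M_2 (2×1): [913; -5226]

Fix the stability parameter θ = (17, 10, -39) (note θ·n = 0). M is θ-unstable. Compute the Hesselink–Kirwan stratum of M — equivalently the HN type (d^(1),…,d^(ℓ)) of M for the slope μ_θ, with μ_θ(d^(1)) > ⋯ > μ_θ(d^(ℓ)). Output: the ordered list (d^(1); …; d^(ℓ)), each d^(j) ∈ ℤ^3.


Interval decomposition of M: I[1,1]^3, I[1,3], I[3,3].
HN type (ℓ=3): μ^(1)=17; μ^(2)=-4; μ^(3)=-39

((3, 0, 0); (1, 1, 1); (0, 0, 1))


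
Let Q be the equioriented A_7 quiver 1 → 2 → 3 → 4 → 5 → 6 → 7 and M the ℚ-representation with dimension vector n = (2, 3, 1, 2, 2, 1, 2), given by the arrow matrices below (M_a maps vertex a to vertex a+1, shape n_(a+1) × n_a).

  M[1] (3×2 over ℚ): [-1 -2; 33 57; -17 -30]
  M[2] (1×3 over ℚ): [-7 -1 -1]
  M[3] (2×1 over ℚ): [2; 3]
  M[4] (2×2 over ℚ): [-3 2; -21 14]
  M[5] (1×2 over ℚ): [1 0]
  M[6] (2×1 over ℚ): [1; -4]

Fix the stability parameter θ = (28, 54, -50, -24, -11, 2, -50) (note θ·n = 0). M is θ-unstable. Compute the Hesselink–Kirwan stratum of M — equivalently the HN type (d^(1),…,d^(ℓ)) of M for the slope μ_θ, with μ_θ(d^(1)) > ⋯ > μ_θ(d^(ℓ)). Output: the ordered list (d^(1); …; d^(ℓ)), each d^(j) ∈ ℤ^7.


Barcode: M ≅ I[1,2], I[1,4], I[2,2], I[4,7], I[5,5], I[7,7]. HN layers by μ_θ (7 steps, strictly decreasing):
  μ^(1)=54; μ^(2)=28; μ^(3)=2; μ^(4)=-11; μ^(5)=-59/3; μ^(6)=-24; μ^(7)=-50

((0, 2, 0, 0, 0, 0, 0); (1, 0, 0, 0, 0, 0, 0); (1, 1, 1, 1, 0, 0, 0); (0, 0, 0, 0, 1, 0, 0); (0, 0, 0, 0, 1, 1, 1); (0, 0, 0, 1, 0, 0, 0); (0, 0, 0, 0, 0, 0, 1))


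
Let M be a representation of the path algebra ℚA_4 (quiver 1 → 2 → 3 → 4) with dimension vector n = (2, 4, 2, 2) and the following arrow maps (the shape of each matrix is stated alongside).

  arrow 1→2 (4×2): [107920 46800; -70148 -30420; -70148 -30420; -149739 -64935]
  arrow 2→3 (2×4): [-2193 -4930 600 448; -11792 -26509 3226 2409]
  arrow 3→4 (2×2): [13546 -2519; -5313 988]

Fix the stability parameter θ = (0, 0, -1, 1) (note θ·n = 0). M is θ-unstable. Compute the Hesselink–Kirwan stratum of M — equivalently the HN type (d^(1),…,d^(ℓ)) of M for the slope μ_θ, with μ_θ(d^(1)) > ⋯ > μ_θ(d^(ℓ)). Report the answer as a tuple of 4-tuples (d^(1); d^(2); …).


Via rank(M_{q-1}∘⋯∘M_p): M ≅ I[1,1], I[1,4], I[2,2]^2, I[2,4].
μ_θ-semistable layers: μ^(1)=1; μ^(2)=0; μ^(3)=-1/3; μ^(4)=-1/2

((0, 0, 0, 2); (1, 2, 0, 0); (1, 1, 1, 0); (0, 1, 1, 0))


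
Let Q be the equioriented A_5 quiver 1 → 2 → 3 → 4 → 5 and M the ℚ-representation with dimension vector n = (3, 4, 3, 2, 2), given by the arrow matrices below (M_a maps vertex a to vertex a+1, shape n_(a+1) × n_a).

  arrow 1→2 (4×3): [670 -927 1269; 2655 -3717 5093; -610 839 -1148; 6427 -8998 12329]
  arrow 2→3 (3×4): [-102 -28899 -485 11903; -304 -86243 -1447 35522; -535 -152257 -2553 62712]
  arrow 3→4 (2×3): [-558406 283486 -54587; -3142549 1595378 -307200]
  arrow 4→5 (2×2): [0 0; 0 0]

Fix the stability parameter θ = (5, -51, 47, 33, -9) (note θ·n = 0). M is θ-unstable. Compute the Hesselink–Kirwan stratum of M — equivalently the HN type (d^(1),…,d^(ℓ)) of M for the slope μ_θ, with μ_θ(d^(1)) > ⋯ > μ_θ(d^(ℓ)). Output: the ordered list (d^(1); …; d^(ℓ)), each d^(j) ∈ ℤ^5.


Barcode: M ≅ I[1,2], I[1,3], I[1,4], I[2,4], I[5,5]^2. HN layers by μ_θ (5 steps, strictly decreasing):
  μ^(1)=47; μ^(2)=40; μ^(3)=-9; μ^(4)=-23; μ^(5)=-51

((0, 0, 1, 0, 0); (0, 0, 2, 2, 0); (0, 0, 0, 0, 2); (3, 3, 0, 0, 0); (0, 1, 0, 0, 0))


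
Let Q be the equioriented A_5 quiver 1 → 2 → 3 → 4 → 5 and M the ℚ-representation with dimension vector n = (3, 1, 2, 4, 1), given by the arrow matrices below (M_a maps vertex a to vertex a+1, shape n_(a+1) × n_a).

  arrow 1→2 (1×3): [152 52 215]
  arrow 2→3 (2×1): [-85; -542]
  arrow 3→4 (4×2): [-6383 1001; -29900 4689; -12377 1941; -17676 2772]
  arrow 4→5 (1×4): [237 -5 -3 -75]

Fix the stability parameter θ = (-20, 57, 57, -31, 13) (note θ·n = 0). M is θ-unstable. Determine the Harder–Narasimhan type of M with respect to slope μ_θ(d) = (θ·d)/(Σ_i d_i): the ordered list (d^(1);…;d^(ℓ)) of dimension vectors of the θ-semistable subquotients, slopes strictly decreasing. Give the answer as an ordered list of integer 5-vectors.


Interval decomposition of M: I[1,1]^2, I[1,5], I[3,4], I[4,4]^2.
HN type (ℓ=4): μ^(1)=24; μ^(2)=13; μ^(3)=-20; μ^(4)=-31

((0, 1, 1, 1, 1); (0, 0, 1, 1, 0); (3, 0, 0, 0, 0); (0, 0, 0, 2, 0))


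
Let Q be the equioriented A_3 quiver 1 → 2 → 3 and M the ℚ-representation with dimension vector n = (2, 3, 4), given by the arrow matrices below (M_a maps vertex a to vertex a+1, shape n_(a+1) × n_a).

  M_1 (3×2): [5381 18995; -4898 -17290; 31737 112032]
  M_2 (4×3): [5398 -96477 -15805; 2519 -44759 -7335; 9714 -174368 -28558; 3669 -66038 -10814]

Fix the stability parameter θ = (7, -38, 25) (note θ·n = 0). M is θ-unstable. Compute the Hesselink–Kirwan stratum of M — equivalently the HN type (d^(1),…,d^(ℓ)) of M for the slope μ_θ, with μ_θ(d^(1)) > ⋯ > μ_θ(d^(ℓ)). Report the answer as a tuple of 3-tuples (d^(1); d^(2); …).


Via rank(M_{q-1}∘⋯∘M_p): M ≅ I[1,3]^2, I[2,3], I[3,3].
μ_θ-semistable layers: μ^(1)=25; μ^(2)=-31/2; μ^(3)=-38

((0, 0, 4); (2, 2, 0); (0, 1, 0))


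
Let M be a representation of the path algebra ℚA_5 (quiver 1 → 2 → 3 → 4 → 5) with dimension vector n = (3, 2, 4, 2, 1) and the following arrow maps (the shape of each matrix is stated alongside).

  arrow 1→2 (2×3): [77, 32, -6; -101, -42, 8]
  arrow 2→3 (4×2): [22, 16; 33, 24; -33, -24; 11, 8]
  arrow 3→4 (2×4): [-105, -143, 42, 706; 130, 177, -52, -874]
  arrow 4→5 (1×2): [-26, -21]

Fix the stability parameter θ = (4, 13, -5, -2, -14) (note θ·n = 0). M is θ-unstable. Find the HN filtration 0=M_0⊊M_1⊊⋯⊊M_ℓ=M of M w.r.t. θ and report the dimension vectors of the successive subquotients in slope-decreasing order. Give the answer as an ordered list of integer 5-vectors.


Interval decomposition of M: I[1,1], I[1,2], I[1,5], I[3,3]^2, I[3,4].
HN type (ℓ=5): μ^(1)=13; μ^(2)=4; μ^(3)=-4/5; μ^(4)=-2; μ^(5)=-5

((0, 1, 0, 0, 0); (2, 0, 0, 0, 0); (1, 1, 1, 1, 1); (0, 0, 0, 1, 0); (0, 0, 3, 0, 0))
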